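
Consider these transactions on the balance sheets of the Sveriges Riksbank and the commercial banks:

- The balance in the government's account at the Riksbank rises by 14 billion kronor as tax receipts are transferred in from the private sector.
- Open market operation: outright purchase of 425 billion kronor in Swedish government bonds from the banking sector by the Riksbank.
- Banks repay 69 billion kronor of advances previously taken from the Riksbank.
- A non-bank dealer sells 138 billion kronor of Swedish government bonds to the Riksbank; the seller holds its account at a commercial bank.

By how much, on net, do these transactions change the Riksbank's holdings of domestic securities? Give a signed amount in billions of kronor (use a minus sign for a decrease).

+563 billion

Government account inflow 14 billion kronor: the Riksbank's securities portfolio is untouched → 0.
OMO purchase (from banks) 425 billion kronor: securities added to the Riksbank's portfolio → +425B.
Discount-window repayment 69 billion kronor: the Riksbank's securities portfolio is untouched → 0.
Asset purchase (from non-banks) 138 billion kronor: securities added to the Riksbank's portfolio → +138B.
Net: 0 + 425 + 0 + 138 = +563 billion.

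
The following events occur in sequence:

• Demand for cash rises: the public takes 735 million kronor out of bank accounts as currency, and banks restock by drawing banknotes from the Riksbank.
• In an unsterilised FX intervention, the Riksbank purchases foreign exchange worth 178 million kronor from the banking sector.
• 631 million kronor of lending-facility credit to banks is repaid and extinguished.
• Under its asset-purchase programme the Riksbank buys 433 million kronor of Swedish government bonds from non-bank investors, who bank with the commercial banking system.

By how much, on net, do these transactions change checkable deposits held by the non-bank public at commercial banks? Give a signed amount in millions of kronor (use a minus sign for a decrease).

Currency withdrawal 735 million kronor: non-bank counterparties' bank balances fall → −735M.
FX purchase 178 million kronor: the counterparty is a bank, so public deposits are unchanged → 0.
Discount-window repayment 631 million kronor: the counterparty is a bank, so public deposits are unchanged → 0.
Asset purchase (from non-banks) 433 million kronor: non-bank counterparties' bank balances rise → +433M.
Net: −735 + 0 + 0 + 433 = -302 million.

-302 million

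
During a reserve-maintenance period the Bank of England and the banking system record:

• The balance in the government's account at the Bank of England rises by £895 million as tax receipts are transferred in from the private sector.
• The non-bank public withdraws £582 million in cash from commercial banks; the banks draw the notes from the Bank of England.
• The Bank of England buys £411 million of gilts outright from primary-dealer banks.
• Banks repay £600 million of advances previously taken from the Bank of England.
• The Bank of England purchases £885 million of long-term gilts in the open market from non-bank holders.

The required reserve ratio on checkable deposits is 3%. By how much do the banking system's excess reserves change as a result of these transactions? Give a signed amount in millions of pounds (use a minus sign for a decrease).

Government account inflow £895 million: reserves −£895M, deposits −£895M.
Currency withdrawal £582 million: reserves −£582M, deposits −£582M.
OMO purchase (from banks) £411 million: reserves +£411M, deposits 0.
Discount-window repayment £600 million: reserves −£600M, deposits 0.
Asset purchase (from non-banks) £885 million: reserves +£885M, deposits +£885M.
Totals: Δreserves = −£781M, Δdeposits = −£592M.
Δrequired reserves = 3% × −£592M = −£17.76M.
Δexcess reserves = Δreserves − Δrequired = −£781M − (−£17.76M) = -£763.24 million.

-£763.24 million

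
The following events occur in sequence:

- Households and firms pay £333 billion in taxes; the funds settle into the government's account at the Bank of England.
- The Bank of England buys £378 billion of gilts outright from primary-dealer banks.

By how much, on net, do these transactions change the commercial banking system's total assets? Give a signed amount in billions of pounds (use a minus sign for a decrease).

Bank of England balance sheet:
  Assets:      Securities +£378B
  Liabilities: Bank reserves +£45B, Government deposits +£333B
Commercial banking system:
  Assets:      Reserves at CB +£45B, Securities −£378B
  Liabilities: Checkable deposits −£333B
Change in total bank assets = -£333 billion.

-£333 billion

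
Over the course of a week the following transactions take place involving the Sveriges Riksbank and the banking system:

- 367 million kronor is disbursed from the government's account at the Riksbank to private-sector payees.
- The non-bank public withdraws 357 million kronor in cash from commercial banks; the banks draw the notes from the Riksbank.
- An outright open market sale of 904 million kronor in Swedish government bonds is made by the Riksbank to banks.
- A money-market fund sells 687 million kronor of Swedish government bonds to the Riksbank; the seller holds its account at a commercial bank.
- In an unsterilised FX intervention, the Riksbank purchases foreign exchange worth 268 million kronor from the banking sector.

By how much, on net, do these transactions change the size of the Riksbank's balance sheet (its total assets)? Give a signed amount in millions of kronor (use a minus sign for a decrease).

Government spending 367 million kronor: only the composition of liabilities changes → 0.
Currency withdrawal 357 million kronor: only the composition of liabilities changes → 0.
OMO sale (to banks) 904 million kronor: a Riksbank asset is shed → −904M.
Asset purchase (from non-banks) 687 million kronor: a Riksbank asset is acquired → +687M.
FX purchase 268 million kronor: a Riksbank asset is acquired → +268M.
Net: 0 + 0 − 904 + 687 + 268 = +51 million.

+51 million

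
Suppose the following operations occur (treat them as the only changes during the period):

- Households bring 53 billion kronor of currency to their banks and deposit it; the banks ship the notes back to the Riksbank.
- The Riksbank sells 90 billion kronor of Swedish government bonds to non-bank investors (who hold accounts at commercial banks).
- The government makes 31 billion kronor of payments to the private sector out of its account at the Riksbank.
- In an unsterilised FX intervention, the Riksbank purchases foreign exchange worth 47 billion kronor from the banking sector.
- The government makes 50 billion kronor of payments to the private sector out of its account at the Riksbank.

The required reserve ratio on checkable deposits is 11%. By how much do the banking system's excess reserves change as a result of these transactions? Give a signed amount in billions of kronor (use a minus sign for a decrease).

Currency deposit 53 billion kronor: reserves +53B, deposits +53B.
Asset sale (to non-banks) 90 billion kronor: reserves −90B, deposits −90B.
Government spending 31 billion kronor: reserves +31B, deposits +31B.
FX purchase 47 billion kronor: reserves +47B, deposits 0.
Government spending 50 billion kronor: reserves +50B, deposits +50B.
Totals: Δreserves = +91B, Δdeposits = +44B.
Δrequired reserves = 11% × +44B = +4.84B.
Δexcess reserves = Δreserves − Δrequired = +91B − (+4.84B) = +86.16 billion.

+86.16 billion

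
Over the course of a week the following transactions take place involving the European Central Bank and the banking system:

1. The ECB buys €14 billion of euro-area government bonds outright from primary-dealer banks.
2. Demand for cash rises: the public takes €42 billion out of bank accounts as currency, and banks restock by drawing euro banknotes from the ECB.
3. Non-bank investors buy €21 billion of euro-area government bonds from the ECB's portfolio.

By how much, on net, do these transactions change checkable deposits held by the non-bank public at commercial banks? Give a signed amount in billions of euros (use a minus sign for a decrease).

-€63 billion

OMO purchase (from banks) €14 billion: the counterparty is a bank, so public deposits are unchanged → 0.
Currency withdrawal €42 billion: non-bank counterparties' bank balances fall → −€42B.
Asset sale (to non-banks) €21 billion: non-bank counterparties' bank balances fall → −€21B.
Net: 0 − 42 − 21 = -€63 billion.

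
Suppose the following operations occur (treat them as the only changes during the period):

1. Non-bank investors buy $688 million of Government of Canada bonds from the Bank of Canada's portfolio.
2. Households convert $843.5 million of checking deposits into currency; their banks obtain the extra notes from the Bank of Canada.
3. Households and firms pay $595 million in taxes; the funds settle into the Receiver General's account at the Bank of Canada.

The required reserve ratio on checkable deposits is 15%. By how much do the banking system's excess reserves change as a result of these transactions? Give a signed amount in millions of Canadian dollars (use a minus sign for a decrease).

-$1807.525 million

Asset sale (to non-banks) $688 million: reserves −$688M, deposits −$688M.
Currency withdrawal $843.5 million: reserves −$843.5M, deposits −$843.5M.
Government account inflow $595 million: reserves −$595M, deposits −$595M.
Totals: Δreserves = −$2126.5M, Δdeposits = −$2126.5M.
Δrequired reserves = 15% × −$2126.5M = −$318.975M.
Δexcess reserves = Δreserves − Δrequired = −$2126.5M − (−$318.975M) = -$1807.525 million.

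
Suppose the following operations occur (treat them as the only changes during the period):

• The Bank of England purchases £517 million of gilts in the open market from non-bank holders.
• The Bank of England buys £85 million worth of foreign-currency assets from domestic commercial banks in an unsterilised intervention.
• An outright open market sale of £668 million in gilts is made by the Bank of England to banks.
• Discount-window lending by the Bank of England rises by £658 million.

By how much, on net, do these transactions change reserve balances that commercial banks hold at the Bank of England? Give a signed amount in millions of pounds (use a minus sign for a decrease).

Asset purchase (from non-banks) £517 million: the Bank of England pays by crediting reserve accounts → +£517M.
FX purchase £85 million: the Bank of England pays by crediting reserve accounts → +£85M.
OMO sale (to banks) £668 million: the buying banks pay out of their reserve balances → −£668M.
Discount-window loan £658 million: the loan is credited to the bank's reserve account → +£658M.
Net: 517 + 85 − 668 + 658 = +£592 million.

+£592 million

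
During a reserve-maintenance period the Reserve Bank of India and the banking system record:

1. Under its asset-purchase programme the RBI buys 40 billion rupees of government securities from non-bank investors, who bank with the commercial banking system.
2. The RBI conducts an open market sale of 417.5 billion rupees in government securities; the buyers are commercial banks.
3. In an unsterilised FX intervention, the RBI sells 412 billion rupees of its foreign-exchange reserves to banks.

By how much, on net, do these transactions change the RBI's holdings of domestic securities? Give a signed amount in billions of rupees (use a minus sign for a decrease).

Asset purchase (from non-banks) 40 billion rupees: securities added to the RBI's portfolio → +40B.
OMO sale (to banks) 417.5 billion rupees: securities removed from the RBI's portfolio → −417.5B.
FX sale 412 billion rupees: the RBI's securities portfolio is untouched → 0.
Net: 40 − 417.5 + 0 = -377.5 billion.

-377.5 billion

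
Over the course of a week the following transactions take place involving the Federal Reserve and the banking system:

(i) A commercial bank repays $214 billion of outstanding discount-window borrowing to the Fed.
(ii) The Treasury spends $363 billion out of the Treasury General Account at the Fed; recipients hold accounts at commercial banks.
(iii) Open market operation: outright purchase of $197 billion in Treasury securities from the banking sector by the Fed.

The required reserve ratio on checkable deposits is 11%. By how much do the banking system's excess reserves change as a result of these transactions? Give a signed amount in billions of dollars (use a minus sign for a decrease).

Discount-window repayment $214 billion: reserves −$214B, deposits 0.
Government spending $363 billion: reserves +$363B, deposits +$363B.
OMO purchase (from banks) $197 billion: reserves +$197B, deposits 0.
Totals: Δreserves = +$346B, Δdeposits = +$363B.
Δrequired reserves = 11% × +$363B = +$39.93B.
Δexcess reserves = Δreserves − Δrequired = +$346B − (+$39.93B) = +$306.07 billion.

+$306.07 billion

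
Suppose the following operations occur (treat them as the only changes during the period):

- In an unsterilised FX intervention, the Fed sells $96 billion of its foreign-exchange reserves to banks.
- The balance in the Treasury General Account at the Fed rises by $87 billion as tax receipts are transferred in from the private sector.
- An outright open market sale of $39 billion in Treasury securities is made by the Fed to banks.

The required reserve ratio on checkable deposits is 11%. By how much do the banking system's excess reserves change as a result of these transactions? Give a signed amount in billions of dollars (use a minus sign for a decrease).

FX sale $96 billion: reserves −$96B, deposits 0.
Government account inflow $87 billion: reserves −$87B, deposits −$87B.
OMO sale (to banks) $39 billion: reserves −$39B, deposits 0.
Totals: Δreserves = −$222B, Δdeposits = −$87B.
Δrequired reserves = 11% × −$87B = −$9.57B.
Δexcess reserves = Δreserves − Δrequired = −$222B − (−$9.57B) = -$212.43 billion.

-$212.43 billion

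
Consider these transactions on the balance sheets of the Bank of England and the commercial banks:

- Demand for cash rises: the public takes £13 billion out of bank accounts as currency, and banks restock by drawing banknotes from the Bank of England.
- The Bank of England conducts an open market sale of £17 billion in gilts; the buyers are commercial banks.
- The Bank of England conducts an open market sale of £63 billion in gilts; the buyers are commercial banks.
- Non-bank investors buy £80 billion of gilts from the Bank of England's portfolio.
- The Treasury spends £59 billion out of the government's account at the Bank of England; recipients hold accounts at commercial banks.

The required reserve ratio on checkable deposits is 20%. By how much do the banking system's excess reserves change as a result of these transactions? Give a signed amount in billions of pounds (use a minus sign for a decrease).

-£107.2 billion

Currency withdrawal £13 billion: reserves −£13B, deposits −£13B.
OMO sale (to banks) £17 billion: reserves −£17B, deposits 0.
OMO sale (to banks) £63 billion: reserves −£63B, deposits 0.
Asset sale (to non-banks) £80 billion: reserves −£80B, deposits −£80B.
Government spending £59 billion: reserves +£59B, deposits +£59B.
Totals: Δreserves = −£114B, Δdeposits = −£34B.
Δrequired reserves = 20% × −£34B = −£6.8B.
Δexcess reserves = Δreserves − Δrequired = −£114B − (−£6.8B) = -£107.2 billion.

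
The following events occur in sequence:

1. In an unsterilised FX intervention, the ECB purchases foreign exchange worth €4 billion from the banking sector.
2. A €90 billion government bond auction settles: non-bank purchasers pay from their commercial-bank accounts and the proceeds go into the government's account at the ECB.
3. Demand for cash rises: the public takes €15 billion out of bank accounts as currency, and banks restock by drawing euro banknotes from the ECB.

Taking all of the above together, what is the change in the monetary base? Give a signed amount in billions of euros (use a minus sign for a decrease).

FX purchase €4 billion: ECB balance sheet expands → +€4B.
Government account inflow €90 billion: reserves shift to a non-base liability → −€90B.
Currency withdrawal €15 billion: just a shift between currency and reserves — both are base money → 0.
Net: 4 − 90 + 0 = -€86 billion.

-€86 billion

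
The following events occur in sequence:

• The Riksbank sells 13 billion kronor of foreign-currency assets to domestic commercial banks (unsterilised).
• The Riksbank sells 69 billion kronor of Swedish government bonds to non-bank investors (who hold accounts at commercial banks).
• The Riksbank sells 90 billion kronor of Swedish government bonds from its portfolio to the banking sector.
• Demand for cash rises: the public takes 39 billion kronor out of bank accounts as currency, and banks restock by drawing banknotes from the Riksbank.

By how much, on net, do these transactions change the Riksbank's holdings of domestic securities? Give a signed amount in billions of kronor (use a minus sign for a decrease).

-159 billion

FX sale 13 billion kronor: the Riksbank's securities portfolio is untouched → 0.
Asset sale (to non-banks) 69 billion kronor: securities removed from the Riksbank's portfolio → −69B.
OMO sale (to banks) 90 billion kronor: securities removed from the Riksbank's portfolio → −90B.
Currency withdrawal 39 billion kronor: the Riksbank's securities portfolio is untouched → 0.
Net: 0 − 69 − 90 + 0 = -159 billion.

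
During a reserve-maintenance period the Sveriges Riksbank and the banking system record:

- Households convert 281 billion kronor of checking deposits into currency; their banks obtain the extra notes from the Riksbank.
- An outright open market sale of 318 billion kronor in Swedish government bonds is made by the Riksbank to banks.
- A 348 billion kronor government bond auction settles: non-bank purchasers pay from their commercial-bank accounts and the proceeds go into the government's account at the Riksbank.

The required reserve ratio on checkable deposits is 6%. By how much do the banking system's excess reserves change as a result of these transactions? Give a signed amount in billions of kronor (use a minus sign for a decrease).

Currency withdrawal 281 billion kronor: reserves −281B, deposits −281B.
OMO sale (to banks) 318 billion kronor: reserves −318B, deposits 0.
Government account inflow 348 billion kronor: reserves −348B, deposits −348B.
Totals: Δreserves = −947B, Δdeposits = −629B.
Δrequired reserves = 6% × −629B = −37.74B.
Δexcess reserves = Δreserves − Δrequired = −947B − (−37.74B) = -909.26 billion.

-909.26 billion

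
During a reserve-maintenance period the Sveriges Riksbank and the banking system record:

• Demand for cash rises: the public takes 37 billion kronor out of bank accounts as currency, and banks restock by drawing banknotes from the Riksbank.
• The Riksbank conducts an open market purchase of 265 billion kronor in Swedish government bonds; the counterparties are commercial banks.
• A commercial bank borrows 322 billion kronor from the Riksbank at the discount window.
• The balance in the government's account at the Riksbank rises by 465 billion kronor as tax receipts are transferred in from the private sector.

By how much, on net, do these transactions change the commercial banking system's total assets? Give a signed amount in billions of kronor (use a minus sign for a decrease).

-180 billion

Currency withdrawal 37 billion kronor: bank balance sheets shrink → −37B.
OMO purchase (from banks) 265 billion kronor: just an asset swap on bank balance sheets → 0.
Discount-window loan 322 billion kronor: bank balance sheets expand → +322B.
Government account inflow 465 billion kronor: bank balance sheets shrink → −465B.
Net: −37 + 0 + 322 − 465 = -180 billion.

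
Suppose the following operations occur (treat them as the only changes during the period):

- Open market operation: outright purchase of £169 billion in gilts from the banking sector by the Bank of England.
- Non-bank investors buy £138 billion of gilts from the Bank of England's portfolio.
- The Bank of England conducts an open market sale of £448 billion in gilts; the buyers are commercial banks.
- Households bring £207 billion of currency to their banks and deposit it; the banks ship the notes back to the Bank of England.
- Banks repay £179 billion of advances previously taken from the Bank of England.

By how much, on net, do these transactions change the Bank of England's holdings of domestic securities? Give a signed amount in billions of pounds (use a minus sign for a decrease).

OMO purchase (from banks) £169 billion: securities added to the Bank of England's portfolio → +£169B.
Asset sale (to non-banks) £138 billion: securities removed from the Bank of England's portfolio → −£138B.
OMO sale (to banks) £448 billion: securities removed from the Bank of England's portfolio → −£448B.
Currency deposit £207 billion: the Bank of England's securities portfolio is untouched → 0.
Discount-window repayment £179 billion: the Bank of England's securities portfolio is untouched → 0.
Net: 169 − 138 − 448 + 0 + 0 = -£417 billion.

-£417 billion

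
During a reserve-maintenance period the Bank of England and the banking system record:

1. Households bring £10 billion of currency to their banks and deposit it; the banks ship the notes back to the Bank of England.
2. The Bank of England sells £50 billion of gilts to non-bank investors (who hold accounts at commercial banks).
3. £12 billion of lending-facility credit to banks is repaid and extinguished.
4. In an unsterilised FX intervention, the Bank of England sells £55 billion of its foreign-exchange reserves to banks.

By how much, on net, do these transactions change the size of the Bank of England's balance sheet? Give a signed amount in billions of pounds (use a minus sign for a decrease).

-£117 billion

Bank of England balance sheet:
  Assets:      Securities −£50B, Loans to banks −£12B, Foreign assets −£55B
  Liabilities: Bank reserves −£107B, Currency in circulation −£10B
Change in total Bank of England assets = -£117 billion.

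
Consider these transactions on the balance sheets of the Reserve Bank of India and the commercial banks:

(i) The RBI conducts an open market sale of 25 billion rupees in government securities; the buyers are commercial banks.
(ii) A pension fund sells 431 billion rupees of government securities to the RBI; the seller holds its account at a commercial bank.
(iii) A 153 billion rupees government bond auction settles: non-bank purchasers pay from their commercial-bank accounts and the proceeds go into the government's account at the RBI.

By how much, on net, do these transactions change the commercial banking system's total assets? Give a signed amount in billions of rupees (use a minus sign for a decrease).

+278 billion

OMO sale (to banks) 25 billion rupees: just an asset swap on bank balance sheets → 0.
Asset purchase (from non-banks) 431 billion rupees: bank balance sheets expand → +431B.
Government account inflow 153 billion rupees: bank balance sheets shrink → −153B.
Net: 0 + 431 − 153 = +278 billion.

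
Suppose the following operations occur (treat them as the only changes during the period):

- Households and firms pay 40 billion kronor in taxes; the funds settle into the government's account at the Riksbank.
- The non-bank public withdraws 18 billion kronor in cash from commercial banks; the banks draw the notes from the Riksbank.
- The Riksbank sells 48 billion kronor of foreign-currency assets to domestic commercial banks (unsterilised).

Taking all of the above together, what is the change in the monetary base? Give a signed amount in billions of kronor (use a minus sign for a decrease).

-88 billion

Government account inflow 40 billion kronor: reserves shift to a non-base liability → −40B.
Currency withdrawal 18 billion kronor: just a shift between currency and reserves — both are base money → 0.
FX sale 48 billion kronor: Riksbank balance sheet contracts → −48B.
Net: −40 + 0 − 48 = -88 billion.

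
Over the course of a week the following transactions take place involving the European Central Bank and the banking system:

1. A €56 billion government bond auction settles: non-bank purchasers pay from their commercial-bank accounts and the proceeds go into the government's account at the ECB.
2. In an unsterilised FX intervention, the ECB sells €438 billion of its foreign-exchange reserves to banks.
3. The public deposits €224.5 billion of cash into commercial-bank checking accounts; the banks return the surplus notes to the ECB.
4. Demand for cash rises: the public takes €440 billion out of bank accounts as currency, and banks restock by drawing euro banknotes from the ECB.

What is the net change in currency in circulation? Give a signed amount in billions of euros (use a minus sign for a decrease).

+€215.5 billion

ECB balance sheet:
  Assets:      Foreign assets −€438B
  Liabilities: Bank reserves −€709.5B, Currency in circulation +€215.5B, Government deposits +€56B
Commercial banking system:
  Assets:      Reserves at CB −€709.5B, Foreign assets +€438B
  Liabilities: Checkable deposits −€271.5B
So the change in currency in circulation is +€215.5 billion.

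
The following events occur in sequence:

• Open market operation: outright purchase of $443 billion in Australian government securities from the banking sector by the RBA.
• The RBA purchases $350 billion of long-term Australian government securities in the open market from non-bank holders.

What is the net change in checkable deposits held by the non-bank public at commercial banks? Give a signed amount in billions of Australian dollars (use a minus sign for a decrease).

RBA balance sheet:
  Assets:      Securities +$793B
  Liabilities: Bank reserves +$793B
Commercial banking system:
  Assets:      Reserves at CB +$793B, Securities −$443B
  Liabilities: Checkable deposits +$350B
So the change in checkable deposits held by the non-bank public at commercial banks is +$350 billion.

+$350 billion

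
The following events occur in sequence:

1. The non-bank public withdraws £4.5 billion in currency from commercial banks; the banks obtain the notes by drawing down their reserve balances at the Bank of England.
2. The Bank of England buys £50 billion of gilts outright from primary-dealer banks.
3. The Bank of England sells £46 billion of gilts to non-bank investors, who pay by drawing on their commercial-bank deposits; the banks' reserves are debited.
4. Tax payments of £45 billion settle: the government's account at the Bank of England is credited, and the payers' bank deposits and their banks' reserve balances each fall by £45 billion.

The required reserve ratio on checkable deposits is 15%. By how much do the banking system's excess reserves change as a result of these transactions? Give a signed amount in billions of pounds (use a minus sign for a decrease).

-£31.175 billion

Currency withdrawal £4.5 billion: reserves −£4.5B, deposits −£4.5B.
OMO purchase (from banks) £50 billion: reserves +£50B, deposits 0.
Asset sale (to non-banks) £46 billion: reserves −£46B, deposits −£46B.
Government account inflow £45 billion: reserves −£45B, deposits −£45B.
Totals: Δreserves = −£45.5B, Δdeposits = −£95.5B.
Δrequired reserves = 15% × −£95.5B = −£14.325B.
Δexcess reserves = Δreserves − Δrequired = −£45.5B − (−£14.325B) = -£31.175 billion.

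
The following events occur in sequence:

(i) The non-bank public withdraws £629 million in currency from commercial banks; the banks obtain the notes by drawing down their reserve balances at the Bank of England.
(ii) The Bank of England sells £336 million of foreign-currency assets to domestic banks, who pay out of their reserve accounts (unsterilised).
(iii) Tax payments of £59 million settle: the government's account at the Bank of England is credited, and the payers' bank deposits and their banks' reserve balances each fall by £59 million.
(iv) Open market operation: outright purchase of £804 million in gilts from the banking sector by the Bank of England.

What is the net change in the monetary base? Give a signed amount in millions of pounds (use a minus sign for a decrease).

Bank of England balance sheet:
  Assets:      Securities +£804M, Foreign assets −£336M
  Liabilities: Bank reserves −£220M, Currency in circulation +£629M, Government deposits +£59M
Monetary base = currency + reserves: +£629M + (−£220M) = +£409 million.

+£409 million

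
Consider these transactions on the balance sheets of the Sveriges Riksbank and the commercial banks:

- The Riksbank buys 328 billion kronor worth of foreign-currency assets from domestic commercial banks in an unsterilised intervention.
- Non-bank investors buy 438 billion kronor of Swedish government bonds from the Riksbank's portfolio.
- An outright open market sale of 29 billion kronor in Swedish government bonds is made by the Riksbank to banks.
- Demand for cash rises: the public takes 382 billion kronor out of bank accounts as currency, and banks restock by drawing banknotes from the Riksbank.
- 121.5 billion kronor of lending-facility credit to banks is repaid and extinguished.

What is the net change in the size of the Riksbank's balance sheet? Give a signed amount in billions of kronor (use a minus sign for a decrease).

-260.5 billion

Riksbank balance sheet:
  Assets:      Securities −467B, Loans to banks −121.5B, Foreign assets +328B
  Liabilities: Bank reserves −642.5B, Currency in circulation +382B
Commercial banking system:
  Assets:      Reserves at CB −642.5B, Securities +29B, Foreign assets −328B
  Liabilities: Checkable deposits −820B, Borrowings from CB −121.5B
Change in total Riksbank assets = -260.5 billion.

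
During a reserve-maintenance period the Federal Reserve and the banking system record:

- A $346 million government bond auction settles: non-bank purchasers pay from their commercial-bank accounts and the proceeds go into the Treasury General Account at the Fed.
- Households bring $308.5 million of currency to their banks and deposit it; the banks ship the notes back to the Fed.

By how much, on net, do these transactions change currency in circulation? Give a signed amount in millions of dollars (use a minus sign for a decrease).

Government account inflow $346 million: no currency enters or leaves circulation → 0.
Currency deposit $308.5 million: notes return to the central bank → −$308.5M.
Net: 0 − 308.5 = -$308.5 million.

-$308.5 million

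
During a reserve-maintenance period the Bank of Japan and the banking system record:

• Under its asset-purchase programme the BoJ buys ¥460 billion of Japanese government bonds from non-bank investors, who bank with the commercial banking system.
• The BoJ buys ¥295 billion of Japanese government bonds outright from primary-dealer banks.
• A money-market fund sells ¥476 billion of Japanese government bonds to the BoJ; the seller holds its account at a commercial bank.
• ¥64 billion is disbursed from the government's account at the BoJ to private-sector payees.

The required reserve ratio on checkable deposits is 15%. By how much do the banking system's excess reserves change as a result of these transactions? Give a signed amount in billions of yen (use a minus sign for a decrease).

+¥1145 billion

Asset purchase (from non-banks) ¥460 billion: reserves +¥460B, deposits +¥460B.
OMO purchase (from banks) ¥295 billion: reserves +¥295B, deposits 0.
Asset purchase (from non-banks) ¥476 billion: reserves +¥476B, deposits +¥476B.
Government spending ¥64 billion: reserves +¥64B, deposits +¥64B.
Totals: Δreserves = +¥1295B, Δdeposits = +¥1000B.
Δrequired reserves = 15% × +¥1000B = +¥150B.
Δexcess reserves = Δreserves − Δrequired = +¥1295B − (+¥150B) = +¥1145 billion.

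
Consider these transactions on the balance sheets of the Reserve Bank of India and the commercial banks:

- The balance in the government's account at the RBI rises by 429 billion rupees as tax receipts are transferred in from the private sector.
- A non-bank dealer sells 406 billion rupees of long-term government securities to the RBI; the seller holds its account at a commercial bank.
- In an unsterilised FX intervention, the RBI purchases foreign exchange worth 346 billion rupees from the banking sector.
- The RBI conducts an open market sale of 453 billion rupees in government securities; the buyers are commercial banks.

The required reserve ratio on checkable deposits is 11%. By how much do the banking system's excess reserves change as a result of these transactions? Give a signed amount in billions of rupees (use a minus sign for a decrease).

Government account inflow 429 billion rupees: reserves −429B, deposits −429B.
Asset purchase (from non-banks) 406 billion rupees: reserves +406B, deposits +406B.
FX purchase 346 billion rupees: reserves +346B, deposits 0.
OMO sale (to banks) 453 billion rupees: reserves −453B, deposits 0.
Totals: Δreserves = −130B, Δdeposits = −23B.
Δrequired reserves = 11% × −23B = −2.53B.
Δexcess reserves = Δreserves − Δrequired = −130B − (−2.53B) = -127.47 billion.

-127.47 billion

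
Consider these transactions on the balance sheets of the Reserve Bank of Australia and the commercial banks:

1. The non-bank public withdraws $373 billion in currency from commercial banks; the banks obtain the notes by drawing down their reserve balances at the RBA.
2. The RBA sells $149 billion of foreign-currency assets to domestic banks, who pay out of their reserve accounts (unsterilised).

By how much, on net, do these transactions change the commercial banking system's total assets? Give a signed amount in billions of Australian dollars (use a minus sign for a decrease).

RBA balance sheet:
  Assets:      Foreign assets −$149B
  Liabilities: Bank reserves −$522B, Currency in circulation +$373B
Commercial banking system:
  Assets:      Reserves at CB −$522B, Foreign assets +$149B
  Liabilities: Checkable deposits −$373B
Change in total bank assets = -$373 billion.

-$373 billion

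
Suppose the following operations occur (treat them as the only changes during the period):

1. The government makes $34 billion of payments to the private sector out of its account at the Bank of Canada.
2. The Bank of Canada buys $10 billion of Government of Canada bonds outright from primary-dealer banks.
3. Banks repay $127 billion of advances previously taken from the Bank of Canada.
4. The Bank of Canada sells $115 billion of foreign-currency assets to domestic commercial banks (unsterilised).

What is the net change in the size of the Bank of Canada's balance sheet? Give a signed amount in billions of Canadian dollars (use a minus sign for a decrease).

-$232 billion

Government spending $34 billion: only the composition of liabilities changes → 0.
OMO purchase (from banks) $10 billion: a Bank of Canada asset is acquired → +$10B.
Discount-window repayment $127 billion: a Bank of Canada asset is shed → −$127B.
FX sale $115 billion: a Bank of Canada asset is shed → −$115B.
Net: 0 + 10 − 127 − 115 = -$232 billion.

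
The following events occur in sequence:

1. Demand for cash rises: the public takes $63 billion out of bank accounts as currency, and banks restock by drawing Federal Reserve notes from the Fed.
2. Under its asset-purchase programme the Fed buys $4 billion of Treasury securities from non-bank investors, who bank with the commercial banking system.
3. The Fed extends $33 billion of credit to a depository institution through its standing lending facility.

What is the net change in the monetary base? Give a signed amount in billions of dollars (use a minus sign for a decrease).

+$37 billion

Currency withdrawal $63 billion: just a shift between currency and reserves — both are base money → 0.
Asset purchase (from non-banks) $4 billion: Fed balance sheet expands → +$4B.
Discount-window loan $33 billion: Fed balance sheet expands → +$33B.
Net: 0 + 4 + 33 = +$37 billion.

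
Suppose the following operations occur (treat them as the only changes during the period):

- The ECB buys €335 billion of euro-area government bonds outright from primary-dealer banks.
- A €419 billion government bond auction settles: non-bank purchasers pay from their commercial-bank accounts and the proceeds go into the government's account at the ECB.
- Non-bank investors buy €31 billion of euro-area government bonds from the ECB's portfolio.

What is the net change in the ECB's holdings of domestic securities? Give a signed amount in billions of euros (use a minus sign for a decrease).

+€304 billion

ECB balance sheet:
  Assets:      Securities +€304B
  Liabilities: Bank reserves −€115B, Government deposits +€419B
Commercial banking system:
  Assets:      Reserves at CB −€115B, Securities −€335B
  Liabilities: Checkable deposits −€450B
So the change in the ECB's holdings of domestic securities is +€304 billion.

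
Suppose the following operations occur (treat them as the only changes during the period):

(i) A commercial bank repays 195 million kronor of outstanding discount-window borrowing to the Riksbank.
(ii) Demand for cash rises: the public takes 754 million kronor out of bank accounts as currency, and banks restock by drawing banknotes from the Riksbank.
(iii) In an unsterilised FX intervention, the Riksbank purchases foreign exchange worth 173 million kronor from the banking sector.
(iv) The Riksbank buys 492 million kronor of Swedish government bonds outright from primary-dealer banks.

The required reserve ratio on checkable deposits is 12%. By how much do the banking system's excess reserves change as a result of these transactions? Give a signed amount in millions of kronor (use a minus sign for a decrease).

Discount-window repayment 195 million kronor: reserves −195M, deposits 0.
Currency withdrawal 754 million kronor: reserves −754M, deposits −754M.
FX purchase 173 million kronor: reserves +173M, deposits 0.
OMO purchase (from banks) 492 million kronor: reserves +492M, deposits 0.
Totals: Δreserves = −284M, Δdeposits = −754M.
Δrequired reserves = 12% × −754M = −90.48M.
Δexcess reserves = Δreserves − Δrequired = −284M − (−90.48M) = -193.52 million.

-193.52 million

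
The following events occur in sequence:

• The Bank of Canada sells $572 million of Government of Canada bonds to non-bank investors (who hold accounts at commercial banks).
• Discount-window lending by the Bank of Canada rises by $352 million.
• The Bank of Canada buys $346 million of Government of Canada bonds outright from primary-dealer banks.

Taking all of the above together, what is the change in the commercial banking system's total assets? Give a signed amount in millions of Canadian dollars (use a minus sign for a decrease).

-$220 million

Asset sale (to non-banks) $572 million: bank balance sheets shrink → −$572M.
Discount-window loan $352 million: bank balance sheets expand → +$352M.
OMO purchase (from banks) $346 million: just an asset swap on bank balance sheets → 0.
Net: −572 + 352 + 0 = -$220 million.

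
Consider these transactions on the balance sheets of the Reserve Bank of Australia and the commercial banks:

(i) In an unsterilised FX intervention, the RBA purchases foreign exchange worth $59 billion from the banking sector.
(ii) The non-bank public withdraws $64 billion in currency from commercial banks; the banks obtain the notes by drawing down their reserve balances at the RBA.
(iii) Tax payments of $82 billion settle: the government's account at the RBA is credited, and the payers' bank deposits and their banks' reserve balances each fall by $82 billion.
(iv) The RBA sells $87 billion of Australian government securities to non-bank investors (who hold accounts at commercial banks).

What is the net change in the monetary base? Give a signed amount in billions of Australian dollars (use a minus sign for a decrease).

-$110 billion

FX purchase $59 billion: RBA balance sheet expands → +$59B.
Currency withdrawal $64 billion: just a shift between currency and reserves — both are base money → 0.
Government account inflow $82 billion: reserves shift to a non-base liability → −$82B.
Asset sale (to non-banks) $87 billion: RBA balance sheet contracts → −$87B.
Net: 59 + 0 − 82 − 87 = -$110 billion.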